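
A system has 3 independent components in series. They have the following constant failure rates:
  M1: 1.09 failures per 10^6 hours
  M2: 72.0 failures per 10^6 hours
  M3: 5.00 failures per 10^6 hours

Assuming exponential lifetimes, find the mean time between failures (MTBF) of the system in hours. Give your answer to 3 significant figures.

Series of exponential components: λ_sys = Σ λ_i
λ_sys = 0.00000109 + 0.0000720 + 0.00000500 = 7.8090e-05 /h
MTBF = 1 / λ_sys = 12800 h

12800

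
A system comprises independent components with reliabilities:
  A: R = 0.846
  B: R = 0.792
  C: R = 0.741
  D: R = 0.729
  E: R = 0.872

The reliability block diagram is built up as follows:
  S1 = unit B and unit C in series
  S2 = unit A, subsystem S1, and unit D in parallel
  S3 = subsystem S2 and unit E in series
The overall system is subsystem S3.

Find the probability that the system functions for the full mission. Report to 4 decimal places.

0.8570

Series (B and C): 0.792000 × 0.741000 = 0.586872
Parallel (A, [0.586872], and D): 1 − (1 − 0.846000)(1 − 0.586872)(1 − 0.729000) = 0.982759
Series ([0.982759] and E): 0.982759 × 0.872000 = 0.8570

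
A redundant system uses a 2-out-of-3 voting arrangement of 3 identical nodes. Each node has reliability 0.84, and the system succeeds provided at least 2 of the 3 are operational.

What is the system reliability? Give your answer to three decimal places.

R = Σ_{i=2}^{3} C(3,i) p^i (1−p)^{3−i} with p = 0.84
C(3,2)·0.84^2·0.16^1 = 0.33869
C(3,3)·0.84^3·0.16^0 = 0.59270
Sum = 0.931

0.931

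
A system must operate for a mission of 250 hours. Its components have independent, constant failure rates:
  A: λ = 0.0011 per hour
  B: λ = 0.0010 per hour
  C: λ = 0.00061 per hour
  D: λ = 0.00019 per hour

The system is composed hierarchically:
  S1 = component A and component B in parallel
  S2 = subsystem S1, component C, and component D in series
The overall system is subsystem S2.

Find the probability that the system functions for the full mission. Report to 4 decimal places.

0.7752

R(A) = exp(−0.0011 × 250) = 0.759572
R(B) = exp(−0.0010 × 250) = 0.778801
R(C) = exp(−0.00061 × 250) = 0.858559
R(D) = exp(−0.00019 × 250) = 0.953610
Parallel (A and B): 1 − (1 − 0.759572)(1 − 0.778801) = 0.946818
Series ([0.946818], C, and D): 0.946818 × 0.858559 × 0.953610 = 0.7752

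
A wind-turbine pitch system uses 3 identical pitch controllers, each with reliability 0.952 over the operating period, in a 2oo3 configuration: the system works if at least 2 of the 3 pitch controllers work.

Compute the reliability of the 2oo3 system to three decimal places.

0.993

R = Σ_{i=2}^{3} C(3,i) p^i (1−p)^{3−i} with p = 0.952
C(3,2)·0.952^2·0.048^1 = 0.13051
C(3,3)·0.952^3·0.048^0 = 0.86280
Sum = 0.993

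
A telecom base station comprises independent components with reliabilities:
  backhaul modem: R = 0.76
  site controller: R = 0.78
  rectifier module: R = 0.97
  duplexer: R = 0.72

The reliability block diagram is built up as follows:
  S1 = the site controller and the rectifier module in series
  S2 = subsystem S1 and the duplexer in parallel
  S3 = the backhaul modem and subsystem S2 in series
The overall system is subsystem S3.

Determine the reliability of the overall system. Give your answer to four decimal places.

Series (site controller and rectifier module): 0.780000 × 0.970000 = 0.756600
Parallel ([0.756600] and duplexer): 1 − (1 − 0.756600)(1 − 0.720000) = 0.931848
Series (backhaul modem and [0.931848]): 0.760000 × 0.931848 = 0.7082

0.7082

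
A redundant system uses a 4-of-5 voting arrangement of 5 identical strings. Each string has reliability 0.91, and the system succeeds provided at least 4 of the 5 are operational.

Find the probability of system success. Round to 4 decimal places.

R = Σ_{i=4}^{5} C(5,i) p^i (1−p)^{5−i} with p = 0.91
C(5,4)·0.91^4·0.09^1 = 0.308587
C(5,5)·0.91^5·0.09^0 = 0.624032
Sum = 0.9326

0.9326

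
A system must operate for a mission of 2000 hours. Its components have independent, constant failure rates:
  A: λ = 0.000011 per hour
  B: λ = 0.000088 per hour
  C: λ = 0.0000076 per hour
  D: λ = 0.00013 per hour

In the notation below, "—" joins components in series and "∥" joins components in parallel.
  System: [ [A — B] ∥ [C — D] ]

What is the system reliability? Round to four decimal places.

0.9568

R(A) = exp(−0.000011 × 2000) = 0.978240
R(B) = exp(−0.000088 × 2000) = 0.838618
R(C) = exp(−0.0000076 × 2000) = 0.984915
R(D) = exp(−0.00013 × 2000) = 0.771052
Series (A and B): 0.978240 × 0.838618 = 0.820370
Series (C and D): 0.984915 × 0.771052 = 0.759421
Parallel ([0.820370] and [0.759421]): 1 − (1 − 0.820370)(1 − 0.759421) = 0.9568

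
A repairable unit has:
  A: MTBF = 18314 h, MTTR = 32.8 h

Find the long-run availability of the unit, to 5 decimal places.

0.99821

A(A) = MTBF/(MTBF+MTTR) = 18314/(18314+32.8) = 0.99821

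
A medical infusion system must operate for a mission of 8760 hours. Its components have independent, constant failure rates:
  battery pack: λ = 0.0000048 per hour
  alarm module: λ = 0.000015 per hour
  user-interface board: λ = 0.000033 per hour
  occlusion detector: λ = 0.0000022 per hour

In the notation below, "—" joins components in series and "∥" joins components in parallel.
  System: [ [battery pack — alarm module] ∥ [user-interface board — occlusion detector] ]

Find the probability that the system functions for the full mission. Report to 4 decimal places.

R(battery pack) = exp(−0.0000048 × 8760) = 0.958824
R(alarm module) = exp(−0.000015 × 8760) = 0.876867
R(user-interface board) = exp(−0.000033 × 8760) = 0.748952
R(occlusion detector) = exp(−0.0000022 × 8760) = 0.980913
Series (battery pack and alarm module): 0.958824 × 0.876867 = 0.840761
Series (user-interface board and occlusion detector): 0.748952 × 0.980913 = 0.734657
Parallel ([0.840761] and [0.734657]): 1 − (1 − 0.840761)(1 − 0.734657) = 0.9577

0.9577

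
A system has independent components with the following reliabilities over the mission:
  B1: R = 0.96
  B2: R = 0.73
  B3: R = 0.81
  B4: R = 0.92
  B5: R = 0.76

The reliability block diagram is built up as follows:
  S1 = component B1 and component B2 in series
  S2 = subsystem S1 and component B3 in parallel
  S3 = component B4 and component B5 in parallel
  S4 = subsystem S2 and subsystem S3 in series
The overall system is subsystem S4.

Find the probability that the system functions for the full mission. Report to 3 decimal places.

Series (B1 and B2): 0.96000 × 0.73000 = 0.70080
Parallel ([0.70080] and B3): 1 − (1 − 0.70080)(1 − 0.81000) = 0.94315
Parallel (B4 and B5): 1 − (1 − 0.92000)(1 − 0.76000) = 0.98080
Series ([0.94315] and [0.98080]): 0.94315 × 0.98080 = 0.925

0.925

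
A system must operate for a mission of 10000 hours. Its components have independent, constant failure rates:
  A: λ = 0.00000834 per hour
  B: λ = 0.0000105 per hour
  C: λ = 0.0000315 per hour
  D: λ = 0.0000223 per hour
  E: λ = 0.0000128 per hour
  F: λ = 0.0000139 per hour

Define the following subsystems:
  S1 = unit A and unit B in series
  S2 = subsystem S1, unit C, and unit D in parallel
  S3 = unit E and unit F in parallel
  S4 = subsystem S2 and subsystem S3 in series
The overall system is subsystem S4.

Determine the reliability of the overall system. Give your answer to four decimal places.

0.9753

R(A) = exp(−0.00000834 × 10000) = 0.919983
R(B) = exp(−0.0000105 × 10000) = 0.900325
R(C) = exp(−0.0000315 × 10000) = 0.729789
R(D) = exp(−0.0000223 × 10000) = 0.800115
R(E) = exp(−0.0000128 × 10000) = 0.879853
R(F) = exp(−0.0000139 × 10000) = 0.870228
Series (A and B): 0.919983 × 0.900325 = 0.828284
Parallel ([0.828284], C, and D): 1 − (1 − 0.828284)(1 − 0.729789)(1 − 0.800115) = 0.990725
Parallel (E and F): 1 − (1 − 0.879853)(1 − 0.870228) = 0.984408
Series ([0.990725] and [0.984408]): 0.990725 × 0.984408 = 0.9753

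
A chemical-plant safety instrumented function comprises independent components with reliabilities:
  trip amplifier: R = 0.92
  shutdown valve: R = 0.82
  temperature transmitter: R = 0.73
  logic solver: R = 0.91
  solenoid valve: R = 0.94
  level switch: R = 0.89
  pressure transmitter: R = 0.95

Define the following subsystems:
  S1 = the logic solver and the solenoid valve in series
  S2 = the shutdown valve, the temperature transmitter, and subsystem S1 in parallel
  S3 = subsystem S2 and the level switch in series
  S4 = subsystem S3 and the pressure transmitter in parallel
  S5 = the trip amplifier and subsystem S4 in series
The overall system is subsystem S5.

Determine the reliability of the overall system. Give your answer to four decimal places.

0.9147

Series (logic solver and solenoid valve): 0.910000 × 0.940000 = 0.855400
Parallel (shutdown valve, temperature transmitter, and [0.855400]): 1 − (1 − 0.820000)(1 − 0.730000)(1 − 0.855400) = 0.992972
Series ([0.992972] and level switch): 0.992972 × 0.890000 = 0.883745
Parallel ([0.883745] and pressure transmitter): 1 − (1 − 0.883745)(1 − 0.950000) = 0.994187
Series (trip amplifier and [0.994187]): 0.920000 × 0.994187 = 0.9147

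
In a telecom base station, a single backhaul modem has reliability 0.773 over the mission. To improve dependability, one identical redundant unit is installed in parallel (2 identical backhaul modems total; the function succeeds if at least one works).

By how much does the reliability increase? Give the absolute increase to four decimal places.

R_before = 0.773
R_after = 1 − (1 − 0.773)^2 = 0.9485
ΔR = 0.9485 − 0.773 = 0.1755

0.1755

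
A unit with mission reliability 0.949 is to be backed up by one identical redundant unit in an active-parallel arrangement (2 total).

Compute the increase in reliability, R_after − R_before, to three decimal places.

R_before = 0.949
R_after = 1 − (1 − 0.949)^2 = 0.997
ΔR = 0.997 − 0.949 = 0.048

0.048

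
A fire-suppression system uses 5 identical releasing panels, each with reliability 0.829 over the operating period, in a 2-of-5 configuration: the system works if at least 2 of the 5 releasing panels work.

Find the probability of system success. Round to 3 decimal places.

0.996

R = Σ_{i=2}^{5} C(5,i) p^i (1−p)^{5−i} with p = 0.829
C(5,2)·0.829^2·0.171^3 = 0.03436
C(5,3)·0.829^3·0.171^2 = 0.16659
C(5,4)·0.829^4·0.171^1 = 0.40382
C(5,5)·0.829^5·0.171^0 = 0.39154
Sum = 0.996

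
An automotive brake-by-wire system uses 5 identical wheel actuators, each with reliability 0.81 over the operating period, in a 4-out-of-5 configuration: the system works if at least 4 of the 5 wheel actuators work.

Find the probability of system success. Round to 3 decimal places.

R = Σ_{i=4}^{5} C(5,i) p^i (1−p)^{5−i} with p = 0.81
C(5,4)·0.81^4·0.19^1 = 0.40894
C(5,5)·0.81^5·0.19^0 = 0.34868
Sum = 0.758

0.758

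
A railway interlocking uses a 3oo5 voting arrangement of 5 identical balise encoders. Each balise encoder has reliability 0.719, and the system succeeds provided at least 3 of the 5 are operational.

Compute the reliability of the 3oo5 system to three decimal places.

0.861

R = Σ_{i=3}^{5} C(5,i) p^i (1−p)^{5−i} with p = 0.719
C(5,3)·0.719^3·0.281^2 = 0.29349
C(5,4)·0.719^4·0.281^1 = 0.37548
C(5,5)·0.719^5·0.281^0 = 0.19215
Sum = 0.861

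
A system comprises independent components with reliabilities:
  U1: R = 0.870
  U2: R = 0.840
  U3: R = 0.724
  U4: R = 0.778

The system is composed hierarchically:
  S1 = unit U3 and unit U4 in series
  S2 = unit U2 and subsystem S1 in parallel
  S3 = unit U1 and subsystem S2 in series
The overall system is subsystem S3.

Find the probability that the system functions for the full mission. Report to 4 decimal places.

Series (U3 and U4): 0.724000 × 0.778000 = 0.563272
Parallel (U2 and [0.563272]): 1 − (1 − 0.840000)(1 − 0.563272) = 0.930124
Series (U1 and [0.930124]): 0.870000 × 0.930124 = 0.8092

0.8092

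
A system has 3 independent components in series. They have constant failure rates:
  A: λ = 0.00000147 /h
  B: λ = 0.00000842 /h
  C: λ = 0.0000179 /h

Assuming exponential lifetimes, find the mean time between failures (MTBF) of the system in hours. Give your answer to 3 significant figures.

36000

Series of exponential components: λ_sys = Σ λ_i
λ_sys = 0.00000147 + 0.00000842 + 0.0000179 = 2.7790e-05 /h
MTBF = 1 / λ_sys = 36000 h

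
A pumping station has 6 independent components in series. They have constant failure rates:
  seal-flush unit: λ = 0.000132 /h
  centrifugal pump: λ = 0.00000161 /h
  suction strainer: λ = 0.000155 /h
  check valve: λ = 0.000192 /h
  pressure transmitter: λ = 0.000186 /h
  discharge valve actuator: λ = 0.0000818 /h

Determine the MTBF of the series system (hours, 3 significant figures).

Series of exponential components: λ_sys = Σ λ_i
λ_sys = 0.000132 + 0.00000161 + 0.000155 + 0.000192 + 0.000186 + 0.0000818 = 7.4841e-04 /h
MTBF = 1 / λ_sys = 1340 h

1340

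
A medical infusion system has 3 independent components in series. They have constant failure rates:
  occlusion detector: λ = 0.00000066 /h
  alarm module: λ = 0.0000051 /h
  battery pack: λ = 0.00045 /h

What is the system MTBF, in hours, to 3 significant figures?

Series of exponential components: λ_sys = Σ λ_i
λ_sys = 0.00000066 + 0.0000051 + 0.00045 = 4.5576e-04 /h
MTBF = 1 / λ_sys = 2190 h

2190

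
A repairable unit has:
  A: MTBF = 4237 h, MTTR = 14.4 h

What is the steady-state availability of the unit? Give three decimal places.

A(A) = MTBF/(MTBF+MTTR) = 4237/(4237+14.4) = 0.997

0.997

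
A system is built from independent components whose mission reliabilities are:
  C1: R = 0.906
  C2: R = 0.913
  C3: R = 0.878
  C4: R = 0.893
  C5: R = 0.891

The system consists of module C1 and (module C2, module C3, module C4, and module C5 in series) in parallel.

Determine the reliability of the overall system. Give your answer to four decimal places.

0.9660

Series (C2, C3, C4, and C5): 0.913000 × 0.878000 × 0.893000 × 0.891000 = 0.637815
Parallel (C1 and [0.637815]): 1 − (1 − 0.906000)(1 − 0.637815) = 0.9660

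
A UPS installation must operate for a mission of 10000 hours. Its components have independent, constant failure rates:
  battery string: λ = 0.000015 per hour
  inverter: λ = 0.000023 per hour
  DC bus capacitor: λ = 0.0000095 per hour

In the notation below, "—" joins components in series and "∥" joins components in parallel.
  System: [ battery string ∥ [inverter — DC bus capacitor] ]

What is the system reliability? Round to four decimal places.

0.9614

R(battery string) = exp(−0.000015 × 10000) = 0.860708
R(inverter) = exp(−0.000023 × 10000) = 0.794534
R(DC bus capacitor) = exp(−0.0000095 × 10000) = 0.909373
Series (inverter and DC bus capacitor): 0.794534 × 0.909373 = 0.722528
Parallel (battery string and [0.722528]): 1 − (1 − 0.860708)(1 − 0.722528) = 0.9614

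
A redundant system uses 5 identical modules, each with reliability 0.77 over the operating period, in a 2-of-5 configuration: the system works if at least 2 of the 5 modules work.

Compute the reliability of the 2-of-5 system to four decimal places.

0.9886

R = Σ_{i=2}^{5} C(5,i) p^i (1−p)^{5−i} with p = 0.77
C(5,2)·0.77^2·0.23^3 = 0.072138
C(5,3)·0.77^3·0.23^2 = 0.241506
C(5,4)·0.77^4·0.23^1 = 0.404260
C(5,5)·0.77^5·0.23^0 = 0.270678
Sum = 0.9886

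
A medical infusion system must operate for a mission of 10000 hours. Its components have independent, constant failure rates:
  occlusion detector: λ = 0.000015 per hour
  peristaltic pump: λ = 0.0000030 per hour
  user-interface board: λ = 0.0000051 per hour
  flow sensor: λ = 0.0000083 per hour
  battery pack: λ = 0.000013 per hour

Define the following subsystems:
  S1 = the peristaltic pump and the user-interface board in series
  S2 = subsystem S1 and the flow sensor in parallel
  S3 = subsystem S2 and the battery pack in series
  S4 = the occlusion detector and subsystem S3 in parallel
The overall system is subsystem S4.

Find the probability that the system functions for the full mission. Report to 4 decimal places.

R(occlusion detector) = exp(−0.000015 × 10000) = 0.860708
R(peristaltic pump) = exp(−0.0000030 × 10000) = 0.970446
R(user-interface board) = exp(−0.0000051 × 10000) = 0.950279
R(flow sensor) = exp(−0.0000083 × 10000) = 0.920351
R(battery pack) = exp(−0.000013 × 10000) = 0.878095
Series (peristaltic pump and user-interface board): 0.970446 × 0.950279 = 0.922194
Parallel ([0.922194] and flow sensor): 1 − (1 − 0.922194)(1 − 0.920351) = 0.993803
Series ([0.993803] and battery pack): 0.993803 × 0.878095 = 0.872653
Parallel (occlusion detector and [0.872653]): 1 − (1 − 0.860708)(1 − 0.872653) = 0.9823

0.9823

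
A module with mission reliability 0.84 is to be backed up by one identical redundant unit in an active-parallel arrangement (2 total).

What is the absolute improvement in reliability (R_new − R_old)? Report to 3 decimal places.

0.134

R_before = 0.84
R_after = 1 − (1 − 0.84)^2 = 0.974
ΔR = 0.974 − 0.84 = 0.134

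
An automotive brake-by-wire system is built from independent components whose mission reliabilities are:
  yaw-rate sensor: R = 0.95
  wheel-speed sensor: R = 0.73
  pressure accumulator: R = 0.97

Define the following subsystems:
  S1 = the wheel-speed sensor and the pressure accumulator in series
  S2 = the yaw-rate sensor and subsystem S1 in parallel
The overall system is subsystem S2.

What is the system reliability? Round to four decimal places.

Series (wheel-speed sensor and pressure accumulator): 0.730000 × 0.970000 = 0.708100
Parallel (yaw-rate sensor and [0.708100]): 1 − (1 − 0.950000)(1 − 0.708100) = 0.9854

0.9854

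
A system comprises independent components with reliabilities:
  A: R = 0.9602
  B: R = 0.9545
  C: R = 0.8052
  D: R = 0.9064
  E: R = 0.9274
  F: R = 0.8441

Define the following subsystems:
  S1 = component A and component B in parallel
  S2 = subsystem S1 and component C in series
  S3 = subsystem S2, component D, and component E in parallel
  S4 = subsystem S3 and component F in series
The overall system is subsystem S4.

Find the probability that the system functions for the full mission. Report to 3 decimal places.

Parallel (A and B): 1 − (1 − 0.96020)(1 − 0.95450) = 0.99819
Series ([0.99819] and C): 0.99819 × 0.80520 = 0.80374
Parallel ([0.80374], D, and E): 1 − (1 − 0.80374)(1 − 0.90640)(1 − 0.92740) = 0.99867
Series ([0.99867] and F): 0.99867 × 0.84410 = 0.843

0.843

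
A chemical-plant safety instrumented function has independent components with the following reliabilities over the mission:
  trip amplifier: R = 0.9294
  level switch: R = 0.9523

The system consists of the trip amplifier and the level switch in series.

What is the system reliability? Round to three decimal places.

0.885

Series (trip amplifier and level switch): 0.92940 × 0.95230 = 0.885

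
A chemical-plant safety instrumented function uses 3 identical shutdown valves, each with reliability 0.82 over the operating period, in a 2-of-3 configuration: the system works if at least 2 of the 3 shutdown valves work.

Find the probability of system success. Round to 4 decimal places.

R = Σ_{i=2}^{3} C(3,i) p^i (1−p)^{3−i} with p = 0.82
C(3,2)·0.82^2·0.18^1 = 0.363096
C(3,3)·0.82^3·0.18^0 = 0.551368
Sum = 0.9145

0.9145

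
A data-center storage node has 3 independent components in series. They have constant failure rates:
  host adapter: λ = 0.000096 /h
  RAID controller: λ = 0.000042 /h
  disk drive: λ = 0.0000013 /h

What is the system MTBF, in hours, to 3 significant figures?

7180

Series of exponential components: λ_sys = Σ λ_i
λ_sys = 0.000096 + 0.000042 + 0.0000013 = 1.3930e-04 /h
MTBF = 1 / λ_sys = 7180 h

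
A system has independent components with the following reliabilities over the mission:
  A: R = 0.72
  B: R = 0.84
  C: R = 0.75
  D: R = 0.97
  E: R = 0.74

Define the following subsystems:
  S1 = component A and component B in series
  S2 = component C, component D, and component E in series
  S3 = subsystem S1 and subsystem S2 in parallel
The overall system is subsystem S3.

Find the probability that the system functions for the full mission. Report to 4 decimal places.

Series (A and B): 0.720000 × 0.840000 = 0.604800
Series (C, D, and E): 0.750000 × 0.970000 × 0.740000 = 0.538350
Parallel ([0.604800] and [0.538350]): 1 − (1 − 0.604800)(1 − 0.538350) = 0.8176

0.8176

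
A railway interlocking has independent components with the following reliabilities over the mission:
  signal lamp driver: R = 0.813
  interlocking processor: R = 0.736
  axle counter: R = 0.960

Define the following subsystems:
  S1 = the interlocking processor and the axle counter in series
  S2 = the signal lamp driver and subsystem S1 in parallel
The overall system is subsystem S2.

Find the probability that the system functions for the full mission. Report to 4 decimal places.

Series (interlocking processor and axle counter): 0.736000 × 0.960000 = 0.706560
Parallel (signal lamp driver and [0.706560]): 1 − (1 − 0.813000)(1 − 0.706560) = 0.9451

0.9451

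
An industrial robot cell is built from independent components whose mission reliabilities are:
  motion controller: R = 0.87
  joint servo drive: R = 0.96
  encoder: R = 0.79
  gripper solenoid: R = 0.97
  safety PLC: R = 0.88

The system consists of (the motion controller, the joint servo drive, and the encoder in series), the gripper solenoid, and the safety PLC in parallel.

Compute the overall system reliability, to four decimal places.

0.9988

Series (motion controller, joint servo drive, and encoder): 0.870000 × 0.960000 × 0.790000 = 0.659808
Parallel ([0.659808], gripper solenoid, and safety PLC): 1 − (1 − 0.659808)(1 − 0.970000)(1 − 0.880000) = 0.9988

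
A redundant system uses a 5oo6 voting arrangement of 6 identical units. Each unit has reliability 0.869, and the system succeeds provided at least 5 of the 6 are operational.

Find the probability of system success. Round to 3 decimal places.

R = Σ_{i=5}^{6} C(6,i) p^i (1−p)^{6−i} with p = 0.869
C(6,5)·0.869^5·0.131^1 = 0.38951
C(6,6)·0.869^6·0.131^0 = 0.43064
Sum = 0.820

0.820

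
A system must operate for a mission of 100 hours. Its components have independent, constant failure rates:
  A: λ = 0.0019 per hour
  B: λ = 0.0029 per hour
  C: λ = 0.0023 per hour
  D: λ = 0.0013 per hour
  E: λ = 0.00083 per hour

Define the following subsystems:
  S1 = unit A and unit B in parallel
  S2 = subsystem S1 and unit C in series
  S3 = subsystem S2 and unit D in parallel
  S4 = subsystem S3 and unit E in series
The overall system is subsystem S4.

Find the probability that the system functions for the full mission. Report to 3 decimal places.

0.893

R(A) = exp(−0.0019 × 100) = 0.82696
R(B) = exp(−0.0029 × 100) = 0.74826
R(C) = exp(−0.0023 × 100) = 0.79453
R(D) = exp(−0.0013 × 100) = 0.87810
R(E) = exp(−0.00083 × 100) = 0.92035
Parallel (A and B): 1 − (1 − 0.82696)(1 − 0.74826) = 0.95644
Series ([0.95644] and C): 0.95644 × 0.79453 = 0.75992
Parallel ([0.75992] and D): 1 − (1 − 0.75992)(1 − 0.87810) = 0.97073
Series ([0.97073] and E): 0.97073 × 0.92035 = 0.893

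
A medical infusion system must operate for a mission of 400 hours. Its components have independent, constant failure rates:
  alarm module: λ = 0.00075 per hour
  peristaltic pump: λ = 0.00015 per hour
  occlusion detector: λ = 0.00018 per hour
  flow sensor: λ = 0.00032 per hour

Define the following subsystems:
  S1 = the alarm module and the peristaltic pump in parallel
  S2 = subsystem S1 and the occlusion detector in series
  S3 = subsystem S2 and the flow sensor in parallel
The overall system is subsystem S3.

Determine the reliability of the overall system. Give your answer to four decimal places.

R(alarm module) = exp(−0.00075 × 400) = 0.740818
R(peristaltic pump) = exp(−0.00015 × 400) = 0.941765
R(occlusion detector) = exp(−0.00018 × 400) = 0.930531
R(flow sensor) = exp(−0.00032 × 400) = 0.879853
Parallel (alarm module and peristaltic pump): 1 − (1 − 0.740818)(1 − 0.941765) = 0.984907
Series ([0.984907] and occlusion detector): 0.984907 × 0.930531 = 0.916486
Parallel ([0.916486] and flow sensor): 1 − (1 − 0.916486)(1 − 0.879853) = 0.9900

0.9900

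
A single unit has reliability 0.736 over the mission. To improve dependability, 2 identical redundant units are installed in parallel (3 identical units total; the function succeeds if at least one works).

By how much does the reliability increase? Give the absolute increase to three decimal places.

R_before = 0.736
R_after = 1 − (1 − 0.736)^3 = 0.982
ΔR = 0.982 − 0.736 = 0.246

0.246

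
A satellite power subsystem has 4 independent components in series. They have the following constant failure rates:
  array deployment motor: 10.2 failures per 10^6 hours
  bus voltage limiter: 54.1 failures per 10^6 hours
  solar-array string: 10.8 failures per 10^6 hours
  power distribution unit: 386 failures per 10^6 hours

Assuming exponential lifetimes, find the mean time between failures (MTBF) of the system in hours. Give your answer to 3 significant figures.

Series of exponential components: λ_sys = Σ λ_i
λ_sys = 0.0000102 + 0.0000541 + 0.0000108 + 0.000386 = 4.6110e-04 /h
MTBF = 1 / λ_sys = 2170 h

2170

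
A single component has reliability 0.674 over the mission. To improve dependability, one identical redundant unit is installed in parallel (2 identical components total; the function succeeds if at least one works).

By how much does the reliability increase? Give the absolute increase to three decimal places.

R_before = 0.674
R_after = 1 − (1 − 0.674)^2 = 0.894
ΔR = 0.894 − 0.674 = 0.220

0.220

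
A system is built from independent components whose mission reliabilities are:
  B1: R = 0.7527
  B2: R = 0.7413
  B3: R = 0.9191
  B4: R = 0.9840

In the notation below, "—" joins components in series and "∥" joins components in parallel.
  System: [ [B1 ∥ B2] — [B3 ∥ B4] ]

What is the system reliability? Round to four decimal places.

Parallel (B1 and B2): 1 − (1 − 0.752700)(1 − 0.741300) = 0.936023
Parallel (B3 and B4): 1 − (1 − 0.919100)(1 − 0.984000) = 0.998706
Series ([0.936023] and [0.998706]): 0.936023 × 0.998706 = 0.9348

0.9348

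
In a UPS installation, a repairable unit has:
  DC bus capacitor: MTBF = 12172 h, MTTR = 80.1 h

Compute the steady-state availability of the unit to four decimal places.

A(DC bus capacitor) = MTBF/(MTBF+MTTR) = 12172/(12172+80.1) = 0.9935

0.9935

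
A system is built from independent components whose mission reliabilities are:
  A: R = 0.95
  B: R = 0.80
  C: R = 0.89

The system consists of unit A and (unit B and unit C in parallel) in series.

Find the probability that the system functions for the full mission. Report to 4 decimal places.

Parallel (B and C): 1 − (1 − 0.800000)(1 − 0.890000) = 0.978000
Series (A and [0.978000]): 0.950000 × 0.978000 = 0.9291

0.9291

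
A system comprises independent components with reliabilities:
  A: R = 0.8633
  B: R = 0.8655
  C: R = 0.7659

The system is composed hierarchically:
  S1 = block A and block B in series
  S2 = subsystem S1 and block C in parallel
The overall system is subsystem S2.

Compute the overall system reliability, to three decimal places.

Series (A and B): 0.86330 × 0.86550 = 0.74719
Parallel ([0.74719] and C): 1 − (1 − 0.74719)(1 − 0.76590) = 0.941

0.941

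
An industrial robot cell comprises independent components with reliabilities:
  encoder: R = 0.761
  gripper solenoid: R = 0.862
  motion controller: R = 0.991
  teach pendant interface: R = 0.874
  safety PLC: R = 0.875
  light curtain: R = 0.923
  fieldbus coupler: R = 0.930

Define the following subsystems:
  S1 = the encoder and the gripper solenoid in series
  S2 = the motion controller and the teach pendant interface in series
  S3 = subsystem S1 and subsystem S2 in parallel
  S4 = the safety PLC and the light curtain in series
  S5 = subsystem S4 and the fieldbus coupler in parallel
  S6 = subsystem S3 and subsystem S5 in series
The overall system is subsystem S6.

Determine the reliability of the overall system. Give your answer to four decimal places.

0.9411

Series (encoder and gripper solenoid): 0.761000 × 0.862000 = 0.655982
Series (motion controller and teach pendant interface): 0.991000 × 0.874000 = 0.866134
Parallel ([0.655982] and [0.866134]): 1 − (1 − 0.655982)(1 − 0.866134) = 0.953948
Series (safety PLC and light curtain): 0.875000 × 0.923000 = 0.807625
Parallel ([0.807625] and fieldbus coupler): 1 − (1 − 0.807625)(1 − 0.930000) = 0.986534
Series ([0.953948] and [0.986534]): 0.953948 × 0.986534 = 0.9411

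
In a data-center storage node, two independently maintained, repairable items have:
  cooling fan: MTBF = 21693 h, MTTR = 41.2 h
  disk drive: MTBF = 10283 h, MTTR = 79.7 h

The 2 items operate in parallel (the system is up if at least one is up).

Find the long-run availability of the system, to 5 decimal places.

0.99999

A(cooling fan) = MTBF/(MTBF+MTTR) = 21693/(21693+41.2) = 0.998104
A(disk drive) = MTBF/(MTBF+MTTR) = 10283/(10283+79.7) = 0.992309
Parallel availability: 1 − (1 − 0.998104)(1 − 0.992309) = 0.99999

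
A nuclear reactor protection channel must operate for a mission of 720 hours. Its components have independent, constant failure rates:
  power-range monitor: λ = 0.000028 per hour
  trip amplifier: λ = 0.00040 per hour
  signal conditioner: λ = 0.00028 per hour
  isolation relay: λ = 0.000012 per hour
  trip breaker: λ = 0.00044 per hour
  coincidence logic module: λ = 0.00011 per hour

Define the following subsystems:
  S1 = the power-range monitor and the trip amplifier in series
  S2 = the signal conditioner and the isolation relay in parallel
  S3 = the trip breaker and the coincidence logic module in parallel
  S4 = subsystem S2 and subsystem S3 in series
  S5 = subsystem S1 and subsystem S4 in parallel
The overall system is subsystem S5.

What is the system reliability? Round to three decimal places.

0.994

R(power-range monitor) = exp(−0.000028 × 720) = 0.98004
R(trip amplifier) = exp(−0.00040 × 720) = 0.74976
R(signal conditioner) = exp(−0.00028 × 720) = 0.81742
R(isolation relay) = exp(−0.000012 × 720) = 0.99140
R(trip breaker) = exp(−0.00044 × 720) = 0.72848
R(coincidence logic module) = exp(−0.00011 × 720) = 0.92386
Series (power-range monitor and trip amplifier): 0.98004 × 0.74976 = 0.73479
Parallel (signal conditioner and isolation relay): 1 − (1 − 0.81742)(1 − 0.99140) = 0.99843
Parallel (trip breaker and coincidence logic module): 1 − (1 − 0.72848)(1 − 0.92386) = 0.97933
Series ([0.99843] and [0.97933]): 0.99843 × 0.97933 = 0.97779
Parallel ([0.73479] and [0.97779]): 1 − (1 − 0.73479)(1 − 0.97779) = 0.994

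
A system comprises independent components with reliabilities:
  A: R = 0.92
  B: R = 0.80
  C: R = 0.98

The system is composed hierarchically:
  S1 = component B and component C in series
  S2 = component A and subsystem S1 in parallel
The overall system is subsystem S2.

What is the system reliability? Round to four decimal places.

0.9827

Series (B and C): 0.800000 × 0.980000 = 0.784000
Parallel (A and [0.784000]): 1 − (1 − 0.920000)(1 − 0.784000) = 0.9827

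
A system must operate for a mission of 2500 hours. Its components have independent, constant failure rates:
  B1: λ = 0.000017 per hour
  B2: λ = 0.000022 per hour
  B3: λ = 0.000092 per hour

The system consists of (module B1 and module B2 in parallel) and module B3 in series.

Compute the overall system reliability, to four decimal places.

R(B1) = exp(−0.000017 × 2500) = 0.958390
R(B2) = exp(−0.000022 × 2500) = 0.946485
R(B3) = exp(−0.000092 × 2500) = 0.794534
Parallel (B1 and B2): 1 − (1 − 0.958390)(1 − 0.946485) = 0.997773
Series ([0.997773] and B3): 0.997773 × 0.794534 = 0.7928

0.7928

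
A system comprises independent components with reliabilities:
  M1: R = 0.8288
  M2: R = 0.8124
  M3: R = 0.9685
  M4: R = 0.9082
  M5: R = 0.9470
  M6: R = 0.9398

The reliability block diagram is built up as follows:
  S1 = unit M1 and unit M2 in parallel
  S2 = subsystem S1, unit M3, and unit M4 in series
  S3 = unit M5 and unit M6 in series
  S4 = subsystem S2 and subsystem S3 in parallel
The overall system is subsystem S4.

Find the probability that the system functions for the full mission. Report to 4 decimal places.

0.9836

Parallel (M1 and M2): 1 − (1 − 0.828800)(1 − 0.812400) = 0.967883
Series ([0.967883], M3, and M4): 0.967883 × 0.968500 × 0.908200 = 0.851342
Series (M5 and M6): 0.947000 × 0.939800 = 0.889991
Parallel ([0.851342] and [0.889991]): 1 − (1 − 0.851342)(1 − 0.889991) = 0.9836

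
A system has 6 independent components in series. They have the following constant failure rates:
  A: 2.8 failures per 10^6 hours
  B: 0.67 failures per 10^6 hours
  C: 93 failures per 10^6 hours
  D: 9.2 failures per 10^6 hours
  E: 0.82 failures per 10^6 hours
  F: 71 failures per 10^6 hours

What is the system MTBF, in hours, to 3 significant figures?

5630

Series of exponential components: λ_sys = Σ λ_i
λ_sys = 0.0000028 + 0.00000067 + 0.000093 + 0.0000092 + 0.00000082 + 0.000071 = 1.7749e-04 /h
MTBF = 1 / λ_sys = 5630 h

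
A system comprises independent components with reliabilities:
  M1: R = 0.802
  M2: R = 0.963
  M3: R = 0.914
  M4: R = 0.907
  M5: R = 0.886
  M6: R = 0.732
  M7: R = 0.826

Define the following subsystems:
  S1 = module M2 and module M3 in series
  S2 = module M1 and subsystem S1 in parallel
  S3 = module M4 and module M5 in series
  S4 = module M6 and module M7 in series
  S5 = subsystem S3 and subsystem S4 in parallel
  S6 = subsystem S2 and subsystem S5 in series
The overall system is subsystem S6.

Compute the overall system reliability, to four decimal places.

Series (M2 and M3): 0.963000 × 0.914000 = 0.880182
Parallel (M1 and [0.880182]): 1 − (1 − 0.802000)(1 − 0.880182) = 0.976276
Series (M4 and M5): 0.907000 × 0.886000 = 0.803602
Series (M6 and M7): 0.732000 × 0.826000 = 0.604632
Parallel ([0.803602] and [0.604632]): 1 − (1 − 0.803602)(1 − 0.604632) = 0.922351
Series ([0.976276] and [0.922351]): 0.976276 × 0.922351 = 0.9005

0.9005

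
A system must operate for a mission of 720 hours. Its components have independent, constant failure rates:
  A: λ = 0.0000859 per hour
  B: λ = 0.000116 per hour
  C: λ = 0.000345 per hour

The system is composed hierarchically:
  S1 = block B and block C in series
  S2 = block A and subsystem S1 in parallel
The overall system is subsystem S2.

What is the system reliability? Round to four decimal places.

0.9831

R(A) = exp(−0.0000859 × 720) = 0.940026
R(B) = exp(−0.000116 × 720) = 0.919873
R(C) = exp(−0.000345 × 720) = 0.780048
Series (B and C): 0.919873 × 0.780048 = 0.717545
Parallel (A and [0.717545]): 1 − (1 − 0.940026)(1 − 0.717545) = 0.9831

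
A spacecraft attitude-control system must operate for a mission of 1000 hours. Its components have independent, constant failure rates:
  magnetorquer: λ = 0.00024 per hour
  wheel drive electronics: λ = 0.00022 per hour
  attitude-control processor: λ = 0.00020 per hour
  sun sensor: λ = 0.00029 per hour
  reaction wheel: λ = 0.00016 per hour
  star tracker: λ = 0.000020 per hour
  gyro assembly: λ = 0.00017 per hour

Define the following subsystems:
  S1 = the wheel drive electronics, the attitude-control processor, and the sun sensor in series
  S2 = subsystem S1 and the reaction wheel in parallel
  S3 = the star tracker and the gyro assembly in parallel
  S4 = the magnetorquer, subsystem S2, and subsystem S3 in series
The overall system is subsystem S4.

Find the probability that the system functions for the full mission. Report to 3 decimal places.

R(magnetorquer) = exp(−0.00024 × 1000) = 0.78663
R(wheel drive electronics) = exp(−0.00022 × 1000) = 0.80252
R(attitude-control processor) = exp(−0.00020 × 1000) = 0.81873
R(sun sensor) = exp(−0.00029 × 1000) = 0.74826
R(reaction wheel) = exp(−0.00016 × 1000) = 0.85214
R(star tracker) = exp(−0.000020 × 1000) = 0.98020
R(gyro assembly) = exp(−0.00017 × 1000) = 0.84366
Series (wheel drive electronics, attitude-control processor, and sun sensor): 0.80252 × 0.81873 × 0.74826 = 0.49164
Parallel ([0.49164] and reaction wheel): 1 − (1 − 0.49164)(1 − 0.85214) = 0.92483
Parallel (star tracker and gyro assembly): 1 − (1 − 0.98020)(1 − 0.84366) = 0.99690
Series (magnetorquer, [0.92483], and [0.99690]): 0.78663 × 0.92483 × 0.99690 = 0.725

0.725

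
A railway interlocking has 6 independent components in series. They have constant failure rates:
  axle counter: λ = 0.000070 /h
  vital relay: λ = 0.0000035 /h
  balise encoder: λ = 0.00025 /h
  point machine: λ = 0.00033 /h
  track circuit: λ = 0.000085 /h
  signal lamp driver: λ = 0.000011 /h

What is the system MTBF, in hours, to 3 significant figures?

Series of exponential components: λ_sys = Σ λ_i
λ_sys = 0.000070 + 0.0000035 + 0.00025 + 0.00033 + 0.000085 + 0.000011 = 7.4950e-04 /h
MTBF = 1 / λ_sys = 1330 h

1330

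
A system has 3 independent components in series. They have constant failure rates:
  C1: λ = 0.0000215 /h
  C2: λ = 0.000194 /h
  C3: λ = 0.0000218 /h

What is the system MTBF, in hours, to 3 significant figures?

4210

Series of exponential components: λ_sys = Σ λ_i
λ_sys = 0.0000215 + 0.000194 + 0.0000218 = 2.3730e-04 /h
MTBF = 1 / λ_sys = 4210 h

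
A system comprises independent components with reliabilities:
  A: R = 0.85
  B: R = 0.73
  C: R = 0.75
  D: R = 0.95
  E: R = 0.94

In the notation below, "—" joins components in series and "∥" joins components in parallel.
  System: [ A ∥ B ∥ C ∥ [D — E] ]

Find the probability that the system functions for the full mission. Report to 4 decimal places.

Series (D and E): 0.950000 × 0.940000 = 0.893000
Parallel (A, B, C, and [0.893000]): 1 − (1 − 0.850000)(1 − 0.730000)(1 − 0.750000)(1 − 0.893000) = 0.9989

0.9989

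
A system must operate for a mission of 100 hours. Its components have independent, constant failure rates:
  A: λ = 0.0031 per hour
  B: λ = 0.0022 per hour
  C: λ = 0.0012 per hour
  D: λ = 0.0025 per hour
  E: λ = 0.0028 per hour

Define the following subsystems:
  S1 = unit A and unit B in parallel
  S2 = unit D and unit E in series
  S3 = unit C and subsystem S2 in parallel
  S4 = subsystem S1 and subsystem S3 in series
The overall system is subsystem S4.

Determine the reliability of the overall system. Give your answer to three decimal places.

0.903

R(A) = exp(−0.0031 × 100) = 0.73345
R(B) = exp(−0.0022 × 100) = 0.80252
R(C) = exp(−0.0012 × 100) = 0.88692
R(D) = exp(−0.0025 × 100) = 0.77880
R(E) = exp(−0.0028 × 100) = 0.75578
Parallel (A and B): 1 − (1 − 0.73345)(1 − 0.80252) = 0.94736
Series (D and E): 0.77880 × 0.75578 = 0.58860
Parallel (C and [0.58860]): 1 − (1 − 0.88692)(1 − 0.58860) = 0.95348
Series ([0.94736] and [0.95348]): 0.94736 × 0.95348 = 0.903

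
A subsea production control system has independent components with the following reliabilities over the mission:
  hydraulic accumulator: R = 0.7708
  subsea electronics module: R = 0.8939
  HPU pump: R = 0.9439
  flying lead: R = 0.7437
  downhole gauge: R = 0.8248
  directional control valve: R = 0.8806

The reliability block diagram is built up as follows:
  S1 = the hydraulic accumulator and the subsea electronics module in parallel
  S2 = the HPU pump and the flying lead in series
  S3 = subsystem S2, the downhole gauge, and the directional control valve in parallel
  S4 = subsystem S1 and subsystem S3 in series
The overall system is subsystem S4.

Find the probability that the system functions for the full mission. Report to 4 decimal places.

Parallel (hydraulic accumulator and subsea electronics module): 1 − (1 − 0.770800)(1 − 0.893900) = 0.975682
Series (HPU pump and flying lead): 0.943900 × 0.743700 = 0.701978
Parallel ([0.701978], downhole gauge, and directional control valve): 1 − (1 − 0.701978)(1 − 0.824800)(1 − 0.880600) = 0.993766
Series ([0.975682] and [0.993766]): 0.975682 × 0.993766 = 0.9696

0.9696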